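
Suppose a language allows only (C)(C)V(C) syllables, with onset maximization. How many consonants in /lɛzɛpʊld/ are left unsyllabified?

Under (C)(C)V(C), the unsyllabifiable consonants are /d/ (at most one coda consonant is licensed; onsets may contain at most 2 consonants).

1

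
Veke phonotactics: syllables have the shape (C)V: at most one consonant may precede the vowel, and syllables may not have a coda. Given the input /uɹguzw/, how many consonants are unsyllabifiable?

Under (C)V, the unsyllabifiable consonants are /ɹ/, /z/, /w/ (no codas are permitted; onsets are limited to one consonant).

3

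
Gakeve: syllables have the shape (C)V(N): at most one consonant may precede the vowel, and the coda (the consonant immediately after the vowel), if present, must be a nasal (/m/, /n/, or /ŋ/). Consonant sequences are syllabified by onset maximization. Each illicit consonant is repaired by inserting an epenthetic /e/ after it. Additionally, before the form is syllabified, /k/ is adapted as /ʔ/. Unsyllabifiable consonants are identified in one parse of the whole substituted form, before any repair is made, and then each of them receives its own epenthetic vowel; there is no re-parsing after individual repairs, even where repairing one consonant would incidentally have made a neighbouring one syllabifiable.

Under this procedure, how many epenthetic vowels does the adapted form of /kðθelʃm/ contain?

After substitution the input is /ʔðθelʃm/.
The unsyllabifiable consonants are /ʔ/, /ð/, /l/, /ʃ/, /m/; each receives one epenthetic vowel.

5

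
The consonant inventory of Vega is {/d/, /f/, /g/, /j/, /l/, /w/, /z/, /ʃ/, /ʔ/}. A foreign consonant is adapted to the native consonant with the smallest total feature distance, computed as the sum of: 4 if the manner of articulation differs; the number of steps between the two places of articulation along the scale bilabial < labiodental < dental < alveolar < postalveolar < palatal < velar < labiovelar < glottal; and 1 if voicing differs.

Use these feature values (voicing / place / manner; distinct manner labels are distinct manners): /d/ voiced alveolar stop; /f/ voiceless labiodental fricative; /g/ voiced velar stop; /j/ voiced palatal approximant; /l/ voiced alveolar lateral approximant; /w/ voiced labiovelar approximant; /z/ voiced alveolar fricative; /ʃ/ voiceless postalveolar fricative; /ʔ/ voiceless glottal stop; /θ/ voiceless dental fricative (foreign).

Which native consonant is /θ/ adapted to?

f

/f/ is closest: same manner (fricative), place distance 1 (dental→labiodental), same voicing; total 1. Next closest is /z/ at distance 2.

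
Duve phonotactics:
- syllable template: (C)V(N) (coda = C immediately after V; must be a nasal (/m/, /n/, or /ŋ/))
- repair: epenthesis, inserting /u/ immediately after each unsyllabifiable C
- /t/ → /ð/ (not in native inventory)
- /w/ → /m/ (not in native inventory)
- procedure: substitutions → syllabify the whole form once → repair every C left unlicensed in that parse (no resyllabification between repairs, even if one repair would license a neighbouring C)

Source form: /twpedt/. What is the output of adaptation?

ðumupeduðu

Substitution: /t/ → /ð/, /w/ → /m/, giving /ðmpedð/.
The consonants /ð/, /m/, /d/, /ð/ cannot be parsed into a legal (C)V(N) syllable (only a nasal (/m/, /n/, or /ŋ/) is licensed in coda position; onsets are limited to one consonant).
Inserting the epenthetic vowel yields /ð/ → /ðu/, /m/ → /mu/, /d/ → /du/, /ð/ → /ðu/.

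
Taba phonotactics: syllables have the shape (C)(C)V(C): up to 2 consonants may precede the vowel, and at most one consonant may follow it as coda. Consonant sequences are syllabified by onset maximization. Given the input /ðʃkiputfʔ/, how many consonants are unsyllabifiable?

Syllabifying with onset maximization leaves /ð/, /f/, /ʔ/ stranded (at most one coda consonant is licensed; onsets may contain at most 2 consonants).

3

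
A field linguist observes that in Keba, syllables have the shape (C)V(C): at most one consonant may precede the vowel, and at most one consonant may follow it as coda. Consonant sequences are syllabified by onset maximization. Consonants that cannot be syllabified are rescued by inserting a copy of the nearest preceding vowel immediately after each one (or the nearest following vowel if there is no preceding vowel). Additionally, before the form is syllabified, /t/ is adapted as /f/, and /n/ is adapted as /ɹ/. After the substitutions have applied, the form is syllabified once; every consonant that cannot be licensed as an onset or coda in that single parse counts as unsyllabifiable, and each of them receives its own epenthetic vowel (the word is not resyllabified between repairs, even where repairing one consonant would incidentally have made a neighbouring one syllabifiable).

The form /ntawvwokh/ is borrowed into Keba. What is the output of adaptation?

Substitution: /n/ → /ɹ/, /t/ → /f/, giving /ɹfawvwokh/.
The consonants /ɹ/, /v/, /h/ cannot be parsed into a legal (C)V(C) syllable (at most one coda consonant is licensed; onsets are limited to one consonant).
Inserting the epenthetic vowel yields /ɹ/ → /ɹa/, /v/ → /va/, /h/ → /ho/.

ɹafawvawokho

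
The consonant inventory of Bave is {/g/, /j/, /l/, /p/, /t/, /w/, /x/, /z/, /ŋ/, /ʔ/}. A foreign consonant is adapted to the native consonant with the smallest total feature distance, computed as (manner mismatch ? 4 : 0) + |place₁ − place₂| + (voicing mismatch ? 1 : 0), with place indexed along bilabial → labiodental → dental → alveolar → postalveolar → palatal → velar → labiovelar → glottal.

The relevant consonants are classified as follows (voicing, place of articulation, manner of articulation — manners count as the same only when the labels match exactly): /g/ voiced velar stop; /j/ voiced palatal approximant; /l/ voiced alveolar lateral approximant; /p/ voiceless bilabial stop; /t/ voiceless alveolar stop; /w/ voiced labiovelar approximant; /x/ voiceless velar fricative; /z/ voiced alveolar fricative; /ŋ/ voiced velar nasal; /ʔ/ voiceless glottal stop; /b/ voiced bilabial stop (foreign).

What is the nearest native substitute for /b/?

/p/ is closest: same manner (stop), place distance 0 (bilabial→bilabial), voicing differs (+1); total 1. Next closest is /t/ at distance 4.

p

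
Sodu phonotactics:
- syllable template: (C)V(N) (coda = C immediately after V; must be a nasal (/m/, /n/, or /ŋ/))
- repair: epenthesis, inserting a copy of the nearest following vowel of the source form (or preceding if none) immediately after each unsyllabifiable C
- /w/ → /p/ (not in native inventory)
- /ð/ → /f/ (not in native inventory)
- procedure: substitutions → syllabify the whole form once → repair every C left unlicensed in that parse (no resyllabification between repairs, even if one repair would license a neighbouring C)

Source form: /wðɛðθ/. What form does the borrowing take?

pɛfɛfɛθɛ

Substitution: /w/ → /p/, /ð/ → /f/, giving /pfɛfθ/.
The consonants /p/, /f/, /θ/ cannot be parsed into a legal (C)V(N) syllable (only a nasal (/m/, /n/, or /ŋ/) is licensed in coda position; onsets are limited to one consonant).
Epenthesis after each stranded consonant: /p/ → /pɛ/, /f/ → /fɛ/, /θ/ → /θɛ/.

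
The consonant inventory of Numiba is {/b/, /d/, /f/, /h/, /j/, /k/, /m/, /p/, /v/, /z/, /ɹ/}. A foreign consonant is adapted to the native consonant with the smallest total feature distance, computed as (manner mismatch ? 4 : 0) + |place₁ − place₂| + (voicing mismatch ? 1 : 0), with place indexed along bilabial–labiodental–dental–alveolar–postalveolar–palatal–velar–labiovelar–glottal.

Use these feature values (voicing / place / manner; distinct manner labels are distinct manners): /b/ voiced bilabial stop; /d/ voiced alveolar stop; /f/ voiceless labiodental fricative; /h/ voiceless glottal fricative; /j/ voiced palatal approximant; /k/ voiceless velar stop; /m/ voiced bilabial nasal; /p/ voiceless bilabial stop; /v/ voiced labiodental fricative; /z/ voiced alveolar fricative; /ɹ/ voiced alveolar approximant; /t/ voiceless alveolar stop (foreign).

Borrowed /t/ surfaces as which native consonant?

d

/d/ is closest: same manner (stop), place distance 0 (alveolar→alveolar), voicing differs (+1); total 1. Next closest is /k/ at distance 3.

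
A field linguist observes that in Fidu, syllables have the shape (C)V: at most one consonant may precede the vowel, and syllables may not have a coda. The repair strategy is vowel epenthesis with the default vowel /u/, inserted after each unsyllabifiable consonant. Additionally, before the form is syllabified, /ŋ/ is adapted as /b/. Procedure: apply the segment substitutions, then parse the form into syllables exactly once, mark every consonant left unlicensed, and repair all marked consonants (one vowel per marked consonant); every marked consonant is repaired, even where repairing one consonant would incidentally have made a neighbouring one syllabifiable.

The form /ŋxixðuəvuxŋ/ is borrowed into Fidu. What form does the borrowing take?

buxixuðuəvuxubu

Substitution: /ŋ/ → /b/, giving /bxixðuəvuxb/.
The consonants /b/, /x/, /x/, /b/ cannot be parsed into a legal (C)V syllable (no codas are permitted; onsets are limited to one consonant).
Each unlicensed consonant becomes the onset of a new syllable: /b/ → /bu/, /x/ → /xu/, /x/ → /xu/, /b/ → /bu/.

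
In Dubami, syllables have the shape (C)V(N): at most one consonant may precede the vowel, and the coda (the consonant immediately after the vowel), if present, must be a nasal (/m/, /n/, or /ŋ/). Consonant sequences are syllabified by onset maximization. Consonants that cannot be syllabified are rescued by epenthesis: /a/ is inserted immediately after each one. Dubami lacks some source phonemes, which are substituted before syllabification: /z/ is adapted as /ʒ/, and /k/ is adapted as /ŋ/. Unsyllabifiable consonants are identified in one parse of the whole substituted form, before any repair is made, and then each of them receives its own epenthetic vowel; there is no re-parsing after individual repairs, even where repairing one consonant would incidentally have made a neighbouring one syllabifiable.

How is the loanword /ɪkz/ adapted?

ɪŋʒa

Substitution: /k/ → /ŋ/, /z/ → /ʒ/, giving /ɪŋʒ/.
Syllabifying with onset maximization leaves /ʒ/ stranded (only a nasal (/m/, /n/, or /ŋ/) is licensed in coda position; onsets are limited to one consonant).
Epenthesis after each stranded consonant: /ʒ/ → /ʒa/.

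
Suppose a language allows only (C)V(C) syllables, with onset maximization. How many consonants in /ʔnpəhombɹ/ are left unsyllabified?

4

The consonants /ʔ/, /n/, /b/, /ɹ/ cannot be parsed into a legal (C)V(C) syllable (at most one coda consonant is licensed; onsets are limited to one consonant).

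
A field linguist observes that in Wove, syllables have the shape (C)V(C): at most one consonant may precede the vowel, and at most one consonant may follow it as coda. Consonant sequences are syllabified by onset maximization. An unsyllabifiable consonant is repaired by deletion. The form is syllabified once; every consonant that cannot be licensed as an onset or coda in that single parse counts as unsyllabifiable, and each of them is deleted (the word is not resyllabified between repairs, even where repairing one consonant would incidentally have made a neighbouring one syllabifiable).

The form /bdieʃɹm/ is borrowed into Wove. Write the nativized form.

Under (C)V(C), the unsyllabifiable consonants are /b/, /ɹ/, /m/ (at most one coda consonant is licensed; onsets are limited to one consonant).
Each unlicensed consonant is deleted: /b/, /ɹ/, /m/.

dieʃ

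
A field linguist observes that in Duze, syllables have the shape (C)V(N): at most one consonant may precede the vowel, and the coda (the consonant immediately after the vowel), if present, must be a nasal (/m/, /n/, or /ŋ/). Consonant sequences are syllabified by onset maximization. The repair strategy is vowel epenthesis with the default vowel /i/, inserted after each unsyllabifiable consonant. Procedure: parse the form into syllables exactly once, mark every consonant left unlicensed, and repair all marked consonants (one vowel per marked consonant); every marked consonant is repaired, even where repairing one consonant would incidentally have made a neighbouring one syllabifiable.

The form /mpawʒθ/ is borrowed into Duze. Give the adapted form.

mipawiʒiθi

The consonants /m/, /w/, /ʒ/, /θ/ cannot be parsed into a legal (C)V(N) syllable (only a nasal (/m/, /n/, or /ŋ/) is licensed in coda position; onsets are limited to one consonant).
Each unlicensed consonant becomes the onset of a new syllable: /m/ → /mi/, /w/ → /wi/, /ʒ/ → /ʒi/, /θ/ → /θi/.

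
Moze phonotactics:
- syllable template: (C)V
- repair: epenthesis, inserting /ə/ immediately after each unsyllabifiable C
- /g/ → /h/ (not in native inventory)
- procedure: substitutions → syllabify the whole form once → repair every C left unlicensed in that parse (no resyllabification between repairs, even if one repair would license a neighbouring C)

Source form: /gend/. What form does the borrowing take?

henədə

Substitution: /g/ → /h/, giving /hend/.
The consonants /n/, /d/ cannot be parsed into a legal (C)V syllable (no codas are permitted; onsets are limited to one consonant).
Each unlicensed consonant becomes the onset of a new syllable: /n/ → /nə/, /d/ → /də/.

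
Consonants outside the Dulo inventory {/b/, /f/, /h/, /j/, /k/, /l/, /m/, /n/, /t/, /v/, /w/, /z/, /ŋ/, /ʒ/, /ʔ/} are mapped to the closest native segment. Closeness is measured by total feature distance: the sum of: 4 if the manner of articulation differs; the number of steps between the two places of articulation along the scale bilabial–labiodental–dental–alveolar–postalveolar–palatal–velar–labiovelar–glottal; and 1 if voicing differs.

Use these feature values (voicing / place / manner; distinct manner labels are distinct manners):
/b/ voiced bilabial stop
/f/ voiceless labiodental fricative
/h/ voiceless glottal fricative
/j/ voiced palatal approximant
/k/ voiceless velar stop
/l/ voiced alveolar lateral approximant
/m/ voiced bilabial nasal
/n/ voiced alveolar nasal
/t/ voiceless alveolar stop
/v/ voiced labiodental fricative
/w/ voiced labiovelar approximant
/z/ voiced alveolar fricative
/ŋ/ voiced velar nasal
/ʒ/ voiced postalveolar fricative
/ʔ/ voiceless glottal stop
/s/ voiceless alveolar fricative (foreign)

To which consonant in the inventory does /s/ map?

/z/ is closest: same manner (fricative), place distance 0 (alveolar→alveolar), voicing differs (+1); total 1. Next closest is /f/ at distance 2.

z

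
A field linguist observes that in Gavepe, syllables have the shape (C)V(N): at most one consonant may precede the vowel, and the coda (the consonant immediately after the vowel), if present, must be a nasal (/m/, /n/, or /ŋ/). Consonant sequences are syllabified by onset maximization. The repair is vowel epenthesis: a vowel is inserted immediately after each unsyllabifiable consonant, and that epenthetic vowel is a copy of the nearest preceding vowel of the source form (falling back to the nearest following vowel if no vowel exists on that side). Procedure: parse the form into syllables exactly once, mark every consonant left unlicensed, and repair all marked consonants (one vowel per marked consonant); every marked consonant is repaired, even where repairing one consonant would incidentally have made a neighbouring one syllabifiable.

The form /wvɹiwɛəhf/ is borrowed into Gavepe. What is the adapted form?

wiviɹiwɛəhəfə

Under (C)V(N), the unsyllabifiable consonants are /w/, /v/, /h/, /f/ (only a nasal (/m/, /n/, or /ŋ/) is licensed in coda position; onsets are limited to one consonant).
Inserting the epenthetic vowel yields /w/ → /wi/, /v/ → /vi/, /h/ → /hə/, /f/ → /fə/.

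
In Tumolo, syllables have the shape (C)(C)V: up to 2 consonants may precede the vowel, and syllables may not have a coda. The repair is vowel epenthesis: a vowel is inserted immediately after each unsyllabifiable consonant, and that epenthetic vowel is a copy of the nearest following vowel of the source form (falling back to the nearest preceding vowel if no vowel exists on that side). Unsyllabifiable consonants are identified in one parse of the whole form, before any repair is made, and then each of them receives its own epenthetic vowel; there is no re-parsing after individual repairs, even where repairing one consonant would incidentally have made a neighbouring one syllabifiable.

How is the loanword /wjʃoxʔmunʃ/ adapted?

wojʃoxuʔmunuʃu

Under (C)(C)V, the unsyllabifiable consonants are /w/, /x/, /n/, /ʃ/ (no codas are permitted; onsets may contain at most 2 consonants).
Each unlicensed consonant becomes the onset of a new syllable: /w/ → /wo/, /x/ → /xu/, /n/ → /nu/, /ʃ/ → /ʃu/.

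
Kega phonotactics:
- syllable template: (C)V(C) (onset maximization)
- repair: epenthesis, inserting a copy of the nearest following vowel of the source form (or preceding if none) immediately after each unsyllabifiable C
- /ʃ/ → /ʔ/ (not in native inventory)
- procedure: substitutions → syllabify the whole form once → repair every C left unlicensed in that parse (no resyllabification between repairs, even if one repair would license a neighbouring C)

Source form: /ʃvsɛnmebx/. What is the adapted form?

Substitution: /ʃ/ → /ʔ/, giving /ʔvsɛnmebx/.
Under (C)V(C), the unsyllabifiable consonants are /ʔ/, /v/, /x/ (at most one coda consonant is licensed; onsets are limited to one consonant).
Each unlicensed consonant becomes the onset of a new syllable: /ʔ/ → /ʔɛ/, /v/ → /vɛ/, /x/ → /xe/.

ʔɛvɛsɛnmebxe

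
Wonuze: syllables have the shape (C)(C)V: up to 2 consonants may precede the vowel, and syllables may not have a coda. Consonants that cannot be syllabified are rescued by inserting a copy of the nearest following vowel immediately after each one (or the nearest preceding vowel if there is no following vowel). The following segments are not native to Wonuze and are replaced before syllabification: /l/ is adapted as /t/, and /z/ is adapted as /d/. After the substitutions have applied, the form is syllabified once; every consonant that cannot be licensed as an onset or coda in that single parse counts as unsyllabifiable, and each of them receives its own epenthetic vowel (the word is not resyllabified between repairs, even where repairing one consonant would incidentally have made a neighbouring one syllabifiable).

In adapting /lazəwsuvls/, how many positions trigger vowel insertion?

3

After substitution the input is /tadəwsuvts/.
The unsyllabifiable consonants are /v/, /t/, /s/; each receives one epenthetic vowel.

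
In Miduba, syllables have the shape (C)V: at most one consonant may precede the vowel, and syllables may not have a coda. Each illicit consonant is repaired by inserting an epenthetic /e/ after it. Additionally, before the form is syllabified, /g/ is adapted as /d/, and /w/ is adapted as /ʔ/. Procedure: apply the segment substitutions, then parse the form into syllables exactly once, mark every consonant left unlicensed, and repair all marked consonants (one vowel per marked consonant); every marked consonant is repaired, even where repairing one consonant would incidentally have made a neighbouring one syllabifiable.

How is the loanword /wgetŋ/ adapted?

Substitution: /w/ → /ʔ/, /g/ → /d/, giving /ʔdetŋ/.
Under (C)V, the unsyllabifiable consonants are /ʔ/, /t/, /ŋ/ (no codas are permitted; onsets are limited to one consonant).
Each unlicensed consonant becomes the onset of a new syllable: /ʔ/ → /ʔe/, /t/ → /te/, /ŋ/ → /ŋe/.

ʔedeteŋe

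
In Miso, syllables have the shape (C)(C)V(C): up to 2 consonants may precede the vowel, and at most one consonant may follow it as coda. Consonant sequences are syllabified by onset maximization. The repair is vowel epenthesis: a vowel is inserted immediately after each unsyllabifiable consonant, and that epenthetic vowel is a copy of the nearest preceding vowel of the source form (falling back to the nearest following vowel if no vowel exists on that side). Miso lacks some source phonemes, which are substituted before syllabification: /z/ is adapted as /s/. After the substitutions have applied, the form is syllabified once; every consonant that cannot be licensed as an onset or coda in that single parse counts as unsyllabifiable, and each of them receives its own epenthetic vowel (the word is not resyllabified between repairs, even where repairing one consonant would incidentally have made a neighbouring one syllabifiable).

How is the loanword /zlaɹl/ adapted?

slaɹla

Substitution: /z/ → /s/, giving /slaɹl/.
Under (C)(C)V(C), the unsyllabifiable consonants are /l/ (at most one coda consonant is licensed; onsets may contain at most 2 consonants).
Each unlicensed consonant becomes the onset of a new syllable: /l/ → /la/.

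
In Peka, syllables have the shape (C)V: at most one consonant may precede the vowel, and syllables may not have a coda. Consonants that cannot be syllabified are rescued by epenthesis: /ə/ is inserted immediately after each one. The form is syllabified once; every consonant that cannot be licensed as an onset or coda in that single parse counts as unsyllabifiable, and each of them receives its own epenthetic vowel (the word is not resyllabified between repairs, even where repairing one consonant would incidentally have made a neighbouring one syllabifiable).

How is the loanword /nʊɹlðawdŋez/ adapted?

Syllabifying with onset maximization leaves /ɹ/, /l/, /w/, /d/, /z/ stranded (no codas are permitted; onsets are limited to one consonant).
Inserting the epenthetic vowel yields /ɹ/ → /ɹə/, /l/ → /lə/, /w/ → /wə/, /d/ → /də/, /z/ → /zə/.

nʊɹələðawədəŋezə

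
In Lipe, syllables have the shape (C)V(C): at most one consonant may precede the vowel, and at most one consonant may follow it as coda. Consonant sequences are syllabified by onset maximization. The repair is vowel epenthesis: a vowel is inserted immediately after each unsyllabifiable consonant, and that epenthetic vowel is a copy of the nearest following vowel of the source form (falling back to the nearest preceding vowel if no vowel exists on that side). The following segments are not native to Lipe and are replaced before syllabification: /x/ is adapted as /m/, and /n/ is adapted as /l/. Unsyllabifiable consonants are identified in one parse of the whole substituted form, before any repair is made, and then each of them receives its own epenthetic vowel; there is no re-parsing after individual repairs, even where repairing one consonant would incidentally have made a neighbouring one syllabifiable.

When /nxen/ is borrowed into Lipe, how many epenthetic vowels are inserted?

After substitution the input is /lmel/.
The unsyllabifiable consonants are /l/; each receives one epenthetic vowel.

1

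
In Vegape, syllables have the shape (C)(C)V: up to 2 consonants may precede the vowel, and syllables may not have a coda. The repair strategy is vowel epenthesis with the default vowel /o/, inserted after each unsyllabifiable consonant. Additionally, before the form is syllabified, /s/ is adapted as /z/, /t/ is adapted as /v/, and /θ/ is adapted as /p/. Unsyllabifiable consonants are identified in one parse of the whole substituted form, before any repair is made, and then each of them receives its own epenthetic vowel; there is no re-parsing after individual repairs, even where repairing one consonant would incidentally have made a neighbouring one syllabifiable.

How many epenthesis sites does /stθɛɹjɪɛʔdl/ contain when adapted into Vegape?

4

After substitution the input is /zvpɛɹjɪɛʔdl/.
The unsyllabifiable consonants are /z/, /ʔ/, /d/, /l/; each receives one epenthetic vowel.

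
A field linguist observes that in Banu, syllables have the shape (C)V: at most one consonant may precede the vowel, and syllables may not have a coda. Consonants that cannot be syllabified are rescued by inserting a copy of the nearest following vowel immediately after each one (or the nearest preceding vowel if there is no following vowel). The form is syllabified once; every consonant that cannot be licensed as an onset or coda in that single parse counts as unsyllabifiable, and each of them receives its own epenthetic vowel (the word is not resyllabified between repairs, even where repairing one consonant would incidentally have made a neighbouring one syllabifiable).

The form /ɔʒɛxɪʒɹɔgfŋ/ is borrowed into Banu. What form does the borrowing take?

Syllabifying with onset maximization leaves /ʒ/, /g/, /f/, /ŋ/ stranded (no codas are permitted; onsets are limited to one consonant).
Epenthesis after each stranded consonant: /ʒ/ → /ʒɔ/, /g/ → /gɔ/, /f/ → /fɔ/, /ŋ/ → /ŋɔ/.

ɔʒɛxɪʒɔɹɔgɔfɔŋɔ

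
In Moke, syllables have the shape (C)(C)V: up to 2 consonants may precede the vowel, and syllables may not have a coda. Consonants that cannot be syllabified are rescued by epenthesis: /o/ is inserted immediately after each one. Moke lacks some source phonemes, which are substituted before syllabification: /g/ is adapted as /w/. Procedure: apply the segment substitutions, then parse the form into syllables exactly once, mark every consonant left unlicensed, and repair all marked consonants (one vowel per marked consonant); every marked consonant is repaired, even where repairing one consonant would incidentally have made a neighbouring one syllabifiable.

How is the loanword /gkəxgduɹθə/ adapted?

wkəxowduɹθə

Substitution: /g/ → /w/, giving /wkəxwduɹθə/.
The consonants /x/ cannot be parsed into a legal (C)(C)V syllable (no codas are permitted; onsets may contain at most 2 consonants).
Epenthesis after each stranded consonant: /x/ → /xo/.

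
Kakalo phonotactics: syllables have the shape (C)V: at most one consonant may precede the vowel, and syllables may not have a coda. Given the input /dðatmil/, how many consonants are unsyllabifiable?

3

The consonants /d/, /t/, /l/ cannot be parsed into a legal (C)V syllable (no codas are permitted; onsets are limited to one consonant).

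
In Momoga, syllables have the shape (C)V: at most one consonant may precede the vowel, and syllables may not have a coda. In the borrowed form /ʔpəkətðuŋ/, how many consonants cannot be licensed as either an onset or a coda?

The consonants /ʔ/, /t/, /ŋ/ cannot be parsed into a legal (C)V syllable (no codas are permitted; onsets are limited to one consonant).

3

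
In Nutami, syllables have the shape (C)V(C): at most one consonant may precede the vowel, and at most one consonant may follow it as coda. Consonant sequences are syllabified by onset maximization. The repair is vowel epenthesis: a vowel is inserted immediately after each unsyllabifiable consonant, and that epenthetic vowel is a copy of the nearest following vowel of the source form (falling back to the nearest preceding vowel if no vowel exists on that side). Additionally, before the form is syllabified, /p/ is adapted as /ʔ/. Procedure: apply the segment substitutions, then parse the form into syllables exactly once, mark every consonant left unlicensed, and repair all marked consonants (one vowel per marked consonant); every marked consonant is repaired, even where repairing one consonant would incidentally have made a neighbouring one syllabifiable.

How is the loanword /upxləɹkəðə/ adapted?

Substitution: /p/ → /ʔ/, giving /uʔxləɹkəðə/.
The consonants /x/ cannot be parsed into a legal (C)V(C) syllable (at most one coda consonant is licensed; onsets are limited to one consonant).
Each unlicensed consonant becomes the onset of a new syllable: /x/ → /xə/.

uʔxələɹkəðə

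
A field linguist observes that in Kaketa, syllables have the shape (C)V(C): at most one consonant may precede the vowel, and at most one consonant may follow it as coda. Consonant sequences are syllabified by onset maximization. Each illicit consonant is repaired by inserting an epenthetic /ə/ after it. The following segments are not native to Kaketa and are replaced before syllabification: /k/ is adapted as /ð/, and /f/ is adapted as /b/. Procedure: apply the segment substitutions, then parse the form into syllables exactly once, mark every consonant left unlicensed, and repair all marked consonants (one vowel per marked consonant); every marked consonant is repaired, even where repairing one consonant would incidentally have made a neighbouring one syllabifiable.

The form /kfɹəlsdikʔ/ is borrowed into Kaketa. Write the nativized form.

Substitution: /k/ → /ð/, /f/ → /b/, giving /ðbɹəlsdiðʔ/.
Under (C)V(C), the unsyllabifiable consonants are /ð/, /b/, /s/, /ʔ/ (at most one coda consonant is licensed; onsets are limited to one consonant).
Epenthesis after each stranded consonant: /ð/ → /ðə/, /b/ → /bə/, /s/ → /sə/, /ʔ/ → /ʔə/.

ðəbəɹəlsədiðʔə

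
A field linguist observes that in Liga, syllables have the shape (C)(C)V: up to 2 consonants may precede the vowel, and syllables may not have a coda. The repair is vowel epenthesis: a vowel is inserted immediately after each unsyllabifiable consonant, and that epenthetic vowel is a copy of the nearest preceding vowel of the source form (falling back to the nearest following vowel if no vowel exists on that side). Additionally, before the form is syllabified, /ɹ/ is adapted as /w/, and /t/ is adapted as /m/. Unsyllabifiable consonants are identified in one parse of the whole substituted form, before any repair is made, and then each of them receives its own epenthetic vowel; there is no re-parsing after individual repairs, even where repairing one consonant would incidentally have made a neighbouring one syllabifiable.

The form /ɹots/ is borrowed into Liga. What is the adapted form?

womoso

Substitution: /ɹ/ → /w/, /t/ → /m/, giving /woms/.
Syllabifying with onset maximization leaves /m/, /s/ stranded (no codas are permitted; onsets may contain at most 2 consonants).
Epenthesis after each stranded consonant: /m/ → /mo/, /s/ → /so/.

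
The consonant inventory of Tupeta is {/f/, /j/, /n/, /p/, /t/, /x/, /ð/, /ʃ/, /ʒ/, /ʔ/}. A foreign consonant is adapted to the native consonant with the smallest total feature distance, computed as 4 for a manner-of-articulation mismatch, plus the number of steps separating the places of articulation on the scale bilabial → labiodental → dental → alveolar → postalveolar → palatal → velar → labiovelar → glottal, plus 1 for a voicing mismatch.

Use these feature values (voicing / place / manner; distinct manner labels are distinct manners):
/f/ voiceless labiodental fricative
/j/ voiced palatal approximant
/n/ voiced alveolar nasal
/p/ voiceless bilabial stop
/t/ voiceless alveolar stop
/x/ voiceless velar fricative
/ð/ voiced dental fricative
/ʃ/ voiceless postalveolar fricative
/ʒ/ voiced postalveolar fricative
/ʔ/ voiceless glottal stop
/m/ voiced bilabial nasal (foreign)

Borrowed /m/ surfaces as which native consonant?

/n/ is closest: same manner (nasal), place distance 3 (bilabial→alveolar), same voicing; total 3. Next closest is /p/ at distance 5.

n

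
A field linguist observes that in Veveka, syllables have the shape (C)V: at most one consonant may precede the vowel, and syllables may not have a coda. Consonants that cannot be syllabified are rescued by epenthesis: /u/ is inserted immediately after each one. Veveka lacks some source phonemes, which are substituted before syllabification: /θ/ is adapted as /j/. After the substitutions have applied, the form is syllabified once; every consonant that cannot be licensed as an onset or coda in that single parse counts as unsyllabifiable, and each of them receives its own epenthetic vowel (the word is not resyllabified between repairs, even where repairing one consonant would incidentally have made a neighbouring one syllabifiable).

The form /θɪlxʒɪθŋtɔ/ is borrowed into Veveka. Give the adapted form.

jɪluxuʒɪjuŋutɔ

Substitution: /θ/ → /j/, giving /jɪlxʒɪjŋtɔ/.
The consonants /l/, /x/, /j/, /ŋ/ cannot be parsed into a legal (C)V syllable (no codas are permitted; onsets are limited to one consonant).
Inserting the epenthetic vowel yields /l/ → /lu/, /x/ → /xu/, /j/ → /ju/, /ŋ/ → /ŋu/.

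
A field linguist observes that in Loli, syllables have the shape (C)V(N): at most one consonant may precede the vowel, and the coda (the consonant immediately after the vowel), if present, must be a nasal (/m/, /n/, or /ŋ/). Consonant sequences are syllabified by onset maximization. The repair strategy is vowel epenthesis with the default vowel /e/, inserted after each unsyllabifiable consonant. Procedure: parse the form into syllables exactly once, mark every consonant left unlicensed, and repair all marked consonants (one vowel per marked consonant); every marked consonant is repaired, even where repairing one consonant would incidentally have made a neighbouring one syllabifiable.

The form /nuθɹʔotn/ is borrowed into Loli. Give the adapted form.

nuθeɹeʔotene

Syllabifying with onset maximization leaves /θ/, /ɹ/, /t/, /n/ stranded (only a nasal (/m/, /n/, or /ŋ/) is licensed in coda position; onsets are limited to one consonant).
Inserting the epenthetic vowel yields /θ/ → /θe/, /ɹ/ → /ɹe/, /t/ → /te/, /n/ → /ne/.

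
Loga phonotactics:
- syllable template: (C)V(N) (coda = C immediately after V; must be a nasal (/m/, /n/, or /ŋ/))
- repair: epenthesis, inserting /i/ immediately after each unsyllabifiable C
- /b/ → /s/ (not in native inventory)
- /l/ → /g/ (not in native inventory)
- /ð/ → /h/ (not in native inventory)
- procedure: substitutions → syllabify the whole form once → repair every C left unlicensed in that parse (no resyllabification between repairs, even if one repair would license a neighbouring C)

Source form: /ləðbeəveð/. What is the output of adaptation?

Substitution: /l/ → /g/, /ð/ → /h/, /b/ → /s/, giving /gəhseəveh/.
Syllabifying with onset maximization leaves /h/, /h/ stranded (only a nasal (/m/, /n/, or /ŋ/) is licensed in coda position; onsets are limited to one consonant).
Each unlicensed consonant becomes the onset of a new syllable: /h/ → /hi/, /h/ → /hi/.

gəhiseəvehi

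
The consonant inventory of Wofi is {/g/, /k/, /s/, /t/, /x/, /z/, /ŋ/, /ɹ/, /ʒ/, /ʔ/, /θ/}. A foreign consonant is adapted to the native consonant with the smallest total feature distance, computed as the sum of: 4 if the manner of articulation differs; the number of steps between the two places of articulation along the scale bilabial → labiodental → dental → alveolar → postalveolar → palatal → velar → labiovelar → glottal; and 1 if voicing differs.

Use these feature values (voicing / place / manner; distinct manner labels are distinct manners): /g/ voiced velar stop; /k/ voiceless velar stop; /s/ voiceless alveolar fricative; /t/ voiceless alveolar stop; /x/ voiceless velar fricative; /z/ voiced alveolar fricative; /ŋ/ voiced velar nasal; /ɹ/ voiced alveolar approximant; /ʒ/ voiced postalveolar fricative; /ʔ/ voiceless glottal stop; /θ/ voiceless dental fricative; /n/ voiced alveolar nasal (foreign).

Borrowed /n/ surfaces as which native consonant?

/ŋ/ is closest: same manner (nasal), place distance 3 (alveolar→velar), same voicing; total 3. Next closest is /z/ at distance 4.

ŋ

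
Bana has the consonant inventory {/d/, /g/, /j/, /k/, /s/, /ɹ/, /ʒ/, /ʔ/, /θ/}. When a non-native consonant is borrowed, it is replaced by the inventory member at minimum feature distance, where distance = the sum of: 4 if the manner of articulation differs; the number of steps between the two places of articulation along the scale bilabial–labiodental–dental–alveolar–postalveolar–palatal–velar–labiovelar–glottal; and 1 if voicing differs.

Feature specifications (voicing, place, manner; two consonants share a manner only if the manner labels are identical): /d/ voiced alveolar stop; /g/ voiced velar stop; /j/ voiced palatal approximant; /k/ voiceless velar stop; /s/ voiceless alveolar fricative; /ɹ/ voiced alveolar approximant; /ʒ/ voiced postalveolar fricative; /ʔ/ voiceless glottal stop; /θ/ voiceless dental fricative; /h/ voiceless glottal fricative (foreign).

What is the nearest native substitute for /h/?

/ʔ/ is closest: manner differs (fricative→stop, +4), place distance 0 (glottal→glottal), same voicing; total 4. Next closest is /s/ at distance 5.

ʔ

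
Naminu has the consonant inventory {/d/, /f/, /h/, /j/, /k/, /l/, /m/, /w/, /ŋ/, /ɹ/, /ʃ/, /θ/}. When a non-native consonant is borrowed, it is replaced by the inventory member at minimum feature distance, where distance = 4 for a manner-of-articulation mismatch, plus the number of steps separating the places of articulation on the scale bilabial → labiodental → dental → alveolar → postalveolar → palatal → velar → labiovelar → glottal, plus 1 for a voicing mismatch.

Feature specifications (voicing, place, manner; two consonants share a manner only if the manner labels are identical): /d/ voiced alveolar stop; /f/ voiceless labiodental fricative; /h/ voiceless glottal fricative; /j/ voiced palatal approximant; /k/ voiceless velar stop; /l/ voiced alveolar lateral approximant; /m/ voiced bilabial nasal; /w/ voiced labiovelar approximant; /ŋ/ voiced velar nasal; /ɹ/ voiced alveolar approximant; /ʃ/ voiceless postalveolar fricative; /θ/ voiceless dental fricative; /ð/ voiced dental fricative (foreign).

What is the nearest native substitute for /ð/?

/θ/ is closest: same manner (fricative), place distance 0 (dental→dental), voicing differs (+1); total 1. Next closest is /f/ at distance 2.

θ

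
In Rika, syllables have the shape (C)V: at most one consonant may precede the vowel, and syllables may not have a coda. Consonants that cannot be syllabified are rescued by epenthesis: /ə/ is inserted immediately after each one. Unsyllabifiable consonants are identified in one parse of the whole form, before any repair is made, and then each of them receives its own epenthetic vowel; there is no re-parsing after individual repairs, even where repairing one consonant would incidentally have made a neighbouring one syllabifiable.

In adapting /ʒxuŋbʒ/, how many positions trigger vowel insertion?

4

The unsyllabifiable consonants are /ʒ/, /ŋ/, /b/, /ʒ/; each receives one epenthetic vowel.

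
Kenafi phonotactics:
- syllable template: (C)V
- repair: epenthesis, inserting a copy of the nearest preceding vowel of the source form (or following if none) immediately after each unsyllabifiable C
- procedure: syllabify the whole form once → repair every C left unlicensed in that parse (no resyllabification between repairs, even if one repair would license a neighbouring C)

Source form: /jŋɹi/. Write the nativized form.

jiŋiɹi

Syllabifying with onset maximization leaves /j/, /ŋ/ stranded (no codas are permitted; onsets are limited to one consonant).
Epenthesis after each stranded consonant: /j/ → /ji/, /ŋ/ → /ŋi/.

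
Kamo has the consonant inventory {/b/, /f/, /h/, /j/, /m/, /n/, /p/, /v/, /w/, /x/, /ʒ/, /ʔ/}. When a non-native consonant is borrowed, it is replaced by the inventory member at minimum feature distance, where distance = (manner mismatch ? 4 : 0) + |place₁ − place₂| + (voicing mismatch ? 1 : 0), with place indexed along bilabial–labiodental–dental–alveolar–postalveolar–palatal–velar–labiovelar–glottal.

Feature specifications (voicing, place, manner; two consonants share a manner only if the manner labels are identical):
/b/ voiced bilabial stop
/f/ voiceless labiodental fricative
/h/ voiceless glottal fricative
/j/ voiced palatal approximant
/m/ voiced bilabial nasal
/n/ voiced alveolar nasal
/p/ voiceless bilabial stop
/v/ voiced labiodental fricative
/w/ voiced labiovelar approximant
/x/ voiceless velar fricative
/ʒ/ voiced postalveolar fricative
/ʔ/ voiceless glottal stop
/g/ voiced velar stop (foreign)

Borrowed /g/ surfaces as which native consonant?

ʔ

/ʔ/ is closest: same manner (stop), place distance 2 (velar→glottal), voicing differs (+1); total 3. Next closest is /j/ at distance 5.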